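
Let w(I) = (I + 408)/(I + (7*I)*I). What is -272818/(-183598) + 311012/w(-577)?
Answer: -5116981792560259/1193387 ≈ -4.2878e+9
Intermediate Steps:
w(I) = (408 + I)/(I + 7*I²)
-272818/(-183598) + 311012/w(-577) = -272818/(-183598) + 311012/(((408 - 577)/((-577)*(1 + 7*(-577))))) = -272818*(-1/183598) + 311012/((-1/577*(-169)/(1 - 4039))) = 136409/91799 + 311012/((-1/577*(-169)/(-4038))) = 136409/91799 + 311012/((-1/577*(-1/4038)*(-169))) = 136409/91799 + 311012/(-169/2329926) = 136409/91799 + 311012*(-2329926/169) = 136409/91799 - 55741149624/13 = -5116981792560259/1193387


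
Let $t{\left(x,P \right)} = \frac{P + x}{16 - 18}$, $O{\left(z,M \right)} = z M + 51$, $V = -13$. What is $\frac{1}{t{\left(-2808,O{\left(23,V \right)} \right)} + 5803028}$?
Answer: $\frac{1}{5804556} \approx 1.7228 \cdot 10^{-7}$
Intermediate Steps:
$O{\left(z,M \right)} = 51 + M z$ ($O{\left(z,M \right)} = M z + 51 = 51 + M z$)
$t{\left(x,P \right)} = - \frac{P}{2} - \frac{x}{2}$ ($t{\left(x,P \right)} = \frac{P + x}{-2} = \left(P + x\right) \left(- \frac{1}{2}\right) = - \frac{P}{2} - \frac{x}{2}$)
$\frac{1}{t{\left(-2808,O{\left(23,V \right)} \right)} + 5803028} = \frac{1}{\left(- \frac{51 - 299}{2} - -1404\right) + 5803028} = \frac{1}{\left(- \frac{51 - 299}{2} + 1404\right) + 5803028} = \frac{1}{\left(\left(- \frac{1}{2}\right) \left(-248\right) + 1404\right) + 5803028} = \frac{1}{\left(124 + 1404\right) + 5803028} = \frac{1}{1528 + 5803028} = \frac{1}{5804556}$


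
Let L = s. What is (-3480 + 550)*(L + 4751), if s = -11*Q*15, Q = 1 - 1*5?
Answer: -15854230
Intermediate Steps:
Q = -4 (Q = 1 - 5 = -4)
s = 660 (s = -11*(-4)*15 = 44*15 = 660)
L = 660
(-3480 + 550)*(L + 4751) = (-3480 + 550)*(660 + 4751) = -2930*5411 = -15854230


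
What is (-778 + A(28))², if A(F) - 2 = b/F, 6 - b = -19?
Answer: 471020209/784 ≈ 6.0079e+5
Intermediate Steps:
b = 25 (b = 6 - 1*(-19) = 6 + 19 = 25)
A(F) = 2 + 25/F
(-778 + A(28))² = (-778 + (2 + 25/28))² = (-778 + 81/28)² = (-21703/28)² = 471020209/784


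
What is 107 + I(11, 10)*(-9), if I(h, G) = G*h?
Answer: -883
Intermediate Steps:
107 + I(11, 10)*(-9) = 107 + (10*11)*(-9) = 107 + 110*(-9) = 107 - 990 = -883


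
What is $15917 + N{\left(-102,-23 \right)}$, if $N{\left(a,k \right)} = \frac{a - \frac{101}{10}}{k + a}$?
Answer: $\frac{19897371}{1250} \approx 15918.0$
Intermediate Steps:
$N{\left(a,k \right)} = \frac{- \frac{101}{10} + a}{a + k}$ ($N{\left(a,k \right)} = \frac{a - \frac{101}{10}}{a + k} = \frac{- \frac{101}{10} + a}{a + k}$)
$15917 + N{\left(-102,-23 \right)} = 15917 + \frac{- \frac{101}{10} - 102}{-102 - 23} = 15917 + \frac{1}{-125} \left(- \frac{1121}{10}\right) = 15917 - - \frac{1121}{1250} = 15917 + \frac{1121}{1250} = \frac{19897371}{1250}$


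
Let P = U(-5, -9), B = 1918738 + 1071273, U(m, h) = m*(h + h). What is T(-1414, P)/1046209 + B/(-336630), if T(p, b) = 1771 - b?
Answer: -3127610543269/352185335670 ≈ -8.8806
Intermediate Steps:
U(m, h) = 2*h*m (U(m, h) = m*(2*h) = 2*h*m)
B = 2990011
P = 90 (P = 2*(-9)*(-5) = 90)
T(-1414, P)/1046209 + B/(-336630) = (1771 - 1*90)/1046209 + 2990011/(-336630) = (1771 - 90)*(1/1046209) + 2990011*(-1/336630) = 1681*(1/1046209) - 2990011/336630 = 1681/1046209 - 2990011/336630 = -3127610543269/352185335670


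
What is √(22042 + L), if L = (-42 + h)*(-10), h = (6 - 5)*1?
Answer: 2*√5613 ≈ 149.84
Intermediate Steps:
h = 1 (h = 1*1 = 1)
L = 410 (L = (-42 + 1)*(-10) = -41*(-10) = 410)
√(22042 + L) = √(22042 + 410) = √22452 = 2*√5613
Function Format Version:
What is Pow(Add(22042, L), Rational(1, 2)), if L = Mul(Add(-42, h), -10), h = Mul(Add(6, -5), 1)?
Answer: Mul(2, Pow(5613, Rational(1, 2))) ≈ 149.84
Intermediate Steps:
h = 1 (h = Mul(1, 1) = 1)
L = 410 (L = Mul(Add(-42, 1), -10) = Mul(-41, -10) = 410)
Pow(Add(22042, L), Rational(1, 2)) = Pow(Add(22042, 410), Rational(1, 2)) = Pow(22452, Rational(1, 2)) = Mul(2, Pow(5613, Rational(1, 2)))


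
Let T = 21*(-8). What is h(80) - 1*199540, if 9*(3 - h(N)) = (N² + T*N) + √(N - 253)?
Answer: -1788793/9 - I*√173/9 ≈ -1.9875e+5 - 1.4614*I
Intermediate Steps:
T = -168
h(N) = 3 - N²/9 - √(-253 + N)/9 + 56*N/3 (h(N) = 3 - ((N² - 168*N) + √(N - 253))/9 = 3 - ((N² - 168*N) + √(-253 + N))/9 = 3 - (N² + √(-253 + N) - 168*N)/9 = 3 + (-N²/9 - √(-253 + N)/9 + 56*N/3) = 3 - N²/9 - √(-253 + N)/9 + 56*N/3)
h(80) - 1*199540 = (3 - ⅑*80² - √(-253 + 80)/9 + (56/3)*80) - 1*199540 = (3 - ⅑*6400 - I*√173/9 + 4480/3) - 199540 = (3 - 6400/9 - I*√173/9 + 4480/3) - 199540 = (7067/9 - I*√173/9) - 199540 = -1788793/9 - I*√173/9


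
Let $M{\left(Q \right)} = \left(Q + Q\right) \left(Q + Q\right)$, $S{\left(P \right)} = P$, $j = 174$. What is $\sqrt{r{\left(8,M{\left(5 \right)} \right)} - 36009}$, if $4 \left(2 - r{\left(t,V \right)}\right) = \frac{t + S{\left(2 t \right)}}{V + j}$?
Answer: $\frac{i \sqrt{675815794}}{137} \approx 189.76 i$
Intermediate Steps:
$M{\left(Q \right)} = 4 Q^{2}$ ($M{\left(Q \right)} = 2 Q 2 Q = 4 Q^{2}$)
$r{\left(t,V \right)} = 2 - \frac{3 t}{4 \left(174 + V\right)}$ ($r{\left(t,V \right)} = 2 - \frac{\left(t + 2 t\right) \frac{1}{V + 174}}{4} = 2 - \frac{3 t \frac{1}{174 + V}}{4} = 2 - \frac{3 t}{4 \left(174 + V\right)}$)
$\sqrt{r{\left(8,M{\left(5 \right)} \right)} - 36009} = \sqrt{\frac{1392 - 24 + 8 \cdot 4 \cdot 5^{2}}{4 \left(174 + 4 \cdot 5^{2}\right)} - 36009} = \sqrt{\frac{1392 - 24 + 8 \cdot 4 \cdot 25}{4 \left(174 + 4 \cdot 25\right)} - 36009} = \sqrt{\frac{1392 - 24 + 8 \cdot 100}{4 \left(174 + 100\right)} - 36009} = \sqrt{\frac{1392 - 24 + 800}{4 \cdot 274} - 36009} = \sqrt{\frac{1}{4} \cdot \frac{1}{274} \cdot 2168 - 36009} = \sqrt{\frac{271}{137} - 36009} = \sqrt{- \frac{4932962}{137}} = \frac{i \sqrt{675815794}}{137}$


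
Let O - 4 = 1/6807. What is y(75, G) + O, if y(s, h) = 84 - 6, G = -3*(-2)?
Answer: 558175/6807 ≈ 82.000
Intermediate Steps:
G = 6
O = 27229/6807 (O = 4 + 1/6807 = 27229/6807 ≈ 4.0001)
y(s, h) = 78
y(75, G) + O = 78 + 27229/6807 = 558175/6807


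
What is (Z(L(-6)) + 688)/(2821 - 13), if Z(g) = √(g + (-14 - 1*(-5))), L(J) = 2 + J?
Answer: 86/351 + I*√13/2808 ≈ 0.24501 + 0.001284*I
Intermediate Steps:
Z(g) = √(-9 + g) (Z(g) = √(g + (-14 + 5)) = √(g - 9) = √(-9 + g))
(Z(L(-6)) + 688)/(2821 - 13) = (√(-9 + (2 - 6)) + 688)/(2821 - 13) = (√(-9 - 4) + 688)/2808 = (√(-13) + 688)*(1/2808) = (I*√13 + 688)*(1/2808) = (688 + I*√13)*(1/2808) = 86/351 + I*√13/2808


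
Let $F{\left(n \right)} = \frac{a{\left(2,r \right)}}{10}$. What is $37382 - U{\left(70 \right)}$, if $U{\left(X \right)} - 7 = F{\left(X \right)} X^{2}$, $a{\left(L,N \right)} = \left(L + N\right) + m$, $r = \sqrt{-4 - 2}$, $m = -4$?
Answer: $38355 - 490 i \sqrt{6} \approx 38355.0 - 1200.3 i$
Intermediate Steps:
$r = i \sqrt{6}$ ($r = \sqrt{-6} = i \sqrt{6} \approx 2.4495 i$)
$a{\left(L,N \right)} = -4 + L + N$ ($a{\left(L,N \right)} = \left(L + N\right) - 4 = -4 + L + N$)
$F{\left(n \right)} = - \frac{1}{5} + \frac{i \sqrt{6}}{10}$ ($F{\left(n \right)} = \frac{-4 + 2 + i \sqrt{6}}{10} = \left(-2 + i \sqrt{6}\right) \frac{1}{10} = - \frac{1}{5} + \frac{i \sqrt{6}}{10}$)
$U{\left(X \right)} = 7 + X^{2} \left(- \frac{1}{5} + \frac{i \sqrt{6}}{10}\right)$ ($U{\left(X \right)} = 7 + \left(- \frac{1}{5} + \frac{i \sqrt{6}}{10}\right) X^{2} = 7 + X^{2} \left(- \frac{1}{5} + \frac{i \sqrt{6}}{10}\right)$)
$37382 - U{\left(70 \right)} = 37382 - \left(7 + \frac{70^{2} \left(-2 + i \sqrt{6}\right)}{10}\right) = 37382 - \left(7 + \frac{1}{10} \cdot 4900 \left(-2 + i \sqrt{6}\right)\right) = 37382 - \left(7 - \left(980 - 490 i \sqrt{6}\right)\right) = 37382 - \left(-973 + 490 i \sqrt{6}\right) = 37382 + \left(973 - 490 i \sqrt{6}\right) = 38355 - 490 i \sqrt{6}$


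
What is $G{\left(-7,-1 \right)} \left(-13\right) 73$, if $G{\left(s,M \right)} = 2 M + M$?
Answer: $2847$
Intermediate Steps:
$G{\left(s,M \right)} = 3 M$
$G{\left(-7,-1 \right)} \left(-13\right) 73 = 3 \left(-1\right) \left(-13\right) 73 = \left(-3\right) \left(-13\right) 73 = 39 \cdot 73 = 2847$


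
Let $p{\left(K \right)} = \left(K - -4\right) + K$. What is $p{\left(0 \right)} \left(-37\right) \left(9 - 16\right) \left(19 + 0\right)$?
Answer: $19684$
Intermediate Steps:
$p{\left(K \right)} = 4 + 2 K$ ($p{\left(K \right)} = \left(K + 4\right) + K = \left(4 + K\right) + K = 4 + 2 K$)
$p{\left(0 \right)} \left(-37\right) \left(9 - 16\right) \left(19 + 0\right) = \left(4 + 2 \cdot 0\right) \left(-37\right) \left(9 - 16\right) \left(19 + 0\right) = \left(4 + 0\right) \left(-37\right) \left(\left(-7\right) 19\right) = 4 \left(-37\right) \left(-133\right) = \left(-148\right) \left(-133\right) = 19684$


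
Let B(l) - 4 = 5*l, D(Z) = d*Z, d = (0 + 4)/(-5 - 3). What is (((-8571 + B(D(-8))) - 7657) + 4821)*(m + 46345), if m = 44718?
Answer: -1036570129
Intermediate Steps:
d = -1/2 (d = 4/(-8) = 4*(-1/8) = -1/2 ≈ -0.50000)
D(Z) = -Z/2
B(l) = 4 + 5*l
(((-8571 + B(D(-8))) - 7657) + 4821)*(m + 46345) = (((-8571 + (4 + 5*(-1/2*(-8)))) - 7657) + 4821)*(44718 + 46345) = (((-8571 + (4 + 5*4)) - 7657) + 4821)*91063 = (((-8571 + (4 + 20)) - 7657) + 4821)*91063 = (((-8571 + 24) - 7657) + 4821)*91063 = ((-8547 - 7657) + 4821)*91063 = (-16204 + 4821)*91063 = -11383*91063 = -1036570129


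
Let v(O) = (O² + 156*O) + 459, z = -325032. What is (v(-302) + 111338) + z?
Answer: -169143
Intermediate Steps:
v(O) = 459 + O² + 156*O
(v(-302) + 111338) + z = ((459 + (-302)² + 156*(-302)) + 111338) - 325032 = ((459 + 91204 - 47112) + 111338) - 325032 = (44551 + 111338) - 325032 = 155889 - 325032 = -169143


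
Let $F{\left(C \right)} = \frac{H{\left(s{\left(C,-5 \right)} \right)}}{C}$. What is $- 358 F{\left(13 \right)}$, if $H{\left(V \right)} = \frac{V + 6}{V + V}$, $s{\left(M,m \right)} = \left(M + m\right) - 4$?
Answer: $- \frac{895}{26} \approx -34.423$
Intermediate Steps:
$s{\left(M,m \right)} = -4 + M + m$
$H{\left(V \right)} = \frac{6 + V}{2 V}$
$F{\left(C \right)} = \frac{-3 + C}{2 C \left(-9 + C\right)}$ ($F{\left(C \right)} = \frac{\frac{1}{2} \frac{1}{-4 + C - 5} \left(6 - \left(9 - C\right)\right)}{C} = \frac{\frac{1}{2} \frac{1}{-9 + C} \left(6 + \left(-9 + C\right)\right)}{C} = \frac{\frac{1}{2} \frac{1}{-9 + C} \left(-3 + C\right)}{C} = \frac{-3 + C}{2 C \left(-9 + C\right)}$)
$- 358 F{\left(13 \right)} = - 358 \frac{-3 + 13}{2 \cdot 13 \left(-9 + 13\right)} = - 358 \cdot \frac{1}{2} \cdot \frac{1}{13} \cdot \frac{1}{4} \cdot 10 = \left(-358\right) \frac{5}{52} = - \frac{895}{26}$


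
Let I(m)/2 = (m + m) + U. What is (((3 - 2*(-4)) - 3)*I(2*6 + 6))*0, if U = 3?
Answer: 0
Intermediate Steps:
I(m) = 6 + 4*m (I(m) = 2*((m + m) + 3) = 2*(2*m + 3) = 2*(3 + 2*m) = 6 + 4*m)
(((3 - 2*(-4)) - 3)*I(2*6 + 6))*0 = (((3 - 2*(-4)) - 3)*(6 + 4*(2*6 + 6)))*0 = (((3 + 8) - 3)*(6 + 4*(12 + 6)))*0 = ((11 - 3)*(6 + 4*18))*0 = (8*(6 + 72))*0 = (8*78)*0 = 624*0 = 0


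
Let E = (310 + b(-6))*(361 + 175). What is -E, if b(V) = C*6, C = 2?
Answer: -172592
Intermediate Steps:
b(V) = 12 (b(V) = 2*6 = 12)
E = 172592 (E = (310 + 12)*(361 + 175) = 322*536 = 172592)
-E = -1*172592 = -172592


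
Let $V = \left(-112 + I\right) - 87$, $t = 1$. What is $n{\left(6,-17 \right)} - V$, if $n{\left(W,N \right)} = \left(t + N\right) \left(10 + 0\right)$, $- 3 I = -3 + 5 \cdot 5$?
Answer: $\frac{139}{3} \approx 46.333$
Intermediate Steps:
$I = - \frac{22}{3}$ ($I = - \frac{-3 + 5 \cdot 5}{3} = - \frac{-3 + 25}{3} = \left(- \frac{1}{3}\right) 22 = - \frac{22}{3} \approx -7.3333$)
$n{\left(W,N \right)} = 10 + 10 N$ ($n{\left(W,N \right)} = \left(1 + N\right) \left(10 + 0\right) = \left(1 + N\right) 10 = 10 + 10 N$)
$V = - \frac{619}{3}$ ($V = \left(-112 - \frac{22}{3}\right) - 87 = - \frac{358}{3} - 87 = - \frac{619}{3} \approx -206.33$)
$n{\left(6,-17 \right)} - V = \left(10 + 10 \left(-17\right)\right) - - \frac{619}{3} = \left(10 - 170\right) + \frac{619}{3} = -160 + \frac{619}{3} = \frac{139}{3}$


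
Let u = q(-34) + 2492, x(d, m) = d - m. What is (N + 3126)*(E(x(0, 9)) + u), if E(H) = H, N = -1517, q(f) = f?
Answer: 3940441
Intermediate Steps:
u = 2458 (u = -34 + 2492 = 2458)
(N + 3126)*(E(x(0, 9)) + u) = (-1517 + 3126)*((0 - 1*9) + 2458) = 1609*((0 - 9) + 2458) = 1609*(-9 + 2458) = 1609*2449 = 3940441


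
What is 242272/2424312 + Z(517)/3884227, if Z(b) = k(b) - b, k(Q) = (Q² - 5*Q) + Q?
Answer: 197845565924/1177072265853 ≈ 0.16808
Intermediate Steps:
k(Q) = Q² - 4*Q
Z(b) = -b + b*(-4 + b) (Z(b) = b*(-4 + b) - b = -b + b*(-4 + b))
242272/2424312 + Z(517)/3884227 = 242272/2424312 + (517*(-5 + 517))/3884227 = 242272*(1/2424312) + (517*512)*(1/3884227) = 30284/303039 + 264704*(1/3884227) = 30284/303039 + 264704/3884227 = 197845565924/1177072265853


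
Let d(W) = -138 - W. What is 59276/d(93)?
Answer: -8468/33 ≈ -256.61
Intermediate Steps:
59276/d(93) = 59276/(-138 - 1*93) = 59276/(-138 - 93) = 59276/(-231) = 59276*(-1/231) = -8468/33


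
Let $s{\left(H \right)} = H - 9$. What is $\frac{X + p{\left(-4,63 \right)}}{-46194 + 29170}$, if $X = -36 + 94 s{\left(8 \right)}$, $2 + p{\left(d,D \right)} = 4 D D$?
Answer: $- \frac{123}{133} \approx -0.92481$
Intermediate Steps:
$s{\left(H \right)} = -9 + H$
$p{\left(d,D \right)} = -2 + 4 D^{2}$ ($p{\left(d,D \right)} = -2 + 4 D D = -2 + 4 D^{2}$)
$X = -130$ ($X = -36 + 94 \left(-9 + 8\right) = -36 + 94 \left(-1\right) = -36 - 94 = -130$)
$\frac{X + p{\left(-4,63 \right)}}{-46194 + 29170} = \frac{-130 - \left(2 - 4 \cdot 63^{2}\right)}{-46194 + 29170} = \frac{-130 + \left(-2 + 4 \cdot 3969\right)}{-17024} = \left(-130 + \left(-2 + 15876\right)\right) \left(- \frac{1}{17024}\right) = \left(-130 + 15874\right) \left(- \frac{1}{17024}\right) = 15744 \left(- \frac{1}{17024}\right) = - \frac{123}{133}$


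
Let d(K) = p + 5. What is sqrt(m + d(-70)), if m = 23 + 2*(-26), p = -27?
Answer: I*sqrt(51) ≈ 7.1414*I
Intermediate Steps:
d(K) = -22 (d(K) = -27 + 5 = -22)
m = -29 (m = 23 - 52 = -29)
sqrt(m + d(-70)) = sqrt(-29 - 22) = sqrt(-51) = I*sqrt(51)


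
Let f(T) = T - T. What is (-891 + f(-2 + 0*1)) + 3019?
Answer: 2128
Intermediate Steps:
f(T) = 0
(-891 + f(-2 + 0*1)) + 3019 = (-891 + 0) + 3019 = -891 + 3019 = 2128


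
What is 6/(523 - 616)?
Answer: -2/31 ≈ -0.064516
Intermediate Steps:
6/(523 - 616) = 6/(-93) = 6*(-1/93) = -2/31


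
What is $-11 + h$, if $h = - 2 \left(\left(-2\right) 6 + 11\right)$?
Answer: $-9$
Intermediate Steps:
$h = 2$ ($h = - 2 \left(-12 + 11\right) = \left(-2\right) \left(-1\right) = 2$)
$-11 + h = -11 + 2 = -9$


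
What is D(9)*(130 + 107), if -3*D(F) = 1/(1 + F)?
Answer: -79/10 ≈ -7.9000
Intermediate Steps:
D(F) = -1/(3*(1 + F))
D(9)*(130 + 107) = (-1/(3 + 3*9))*(130 + 107) = -1/(3 + 27)*237 = -1/30*237 = -79/10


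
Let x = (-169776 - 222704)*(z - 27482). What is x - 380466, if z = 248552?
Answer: -86765934066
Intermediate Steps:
x = -86765553600 (x = (-169776 - 222704)*(248552 - 27482) = -392480*221070 = -86765553600)
x - 380466 = -86765553600 - 380466 = -86765934066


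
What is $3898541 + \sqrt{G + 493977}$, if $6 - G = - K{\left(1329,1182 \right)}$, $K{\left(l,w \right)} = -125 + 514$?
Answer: $3898541 + 2 \sqrt{123593} \approx 3.8992 \cdot 10^{6}$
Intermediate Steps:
$K{\left(l,w \right)} = 389$
$G = 395$ ($G = 6 - \left(-1\right) 389 = 6 - -389 = 6 + 389 = 395$)
$3898541 + \sqrt{G + 493977} = 3898541 + \sqrt{395 + 493977} = 3898541 + \sqrt{494372} = 3898541 + 2 \sqrt{123593}$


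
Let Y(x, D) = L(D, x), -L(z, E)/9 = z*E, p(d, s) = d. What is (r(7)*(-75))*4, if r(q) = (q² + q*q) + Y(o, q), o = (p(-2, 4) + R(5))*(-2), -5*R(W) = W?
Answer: 84000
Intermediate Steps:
R(W) = -W/5
o = 6 (o = (-2 - ⅕*5)*(-2) = (-2 - 1)*(-2) = -3*(-2) = 6)
L(z, E) = -9*E*z (L(z, E) = -9*z*E = -9*E*z)
Y(x, D) = -9*D*x (Y(x, D) = -9*x*D = -9*D*x)
r(q) = -54*q + 2*q² (r(q) = (q² + q*q) - 9*q*6 = (q² + q²) - 54*q = 2*q² - 54*q = -54*q + 2*q²)
(r(7)*(-75))*4 = ((2*7*(-27 + 7))*(-75))*4 = ((2*7*(-20))*(-75))*4 = -280*(-75)*4 = 21000*4 = 84000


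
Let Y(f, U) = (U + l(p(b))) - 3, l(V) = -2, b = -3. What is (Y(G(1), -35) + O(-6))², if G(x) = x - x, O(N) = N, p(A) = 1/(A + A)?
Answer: 2116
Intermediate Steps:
p(A) = 1/(2*A)
G(x) = 0
Y(f, U) = -5 + U (Y(f, U) = (U - 2) - 3 = (-2 + U) - 3 = -5 + U)
(Y(G(1), -35) + O(-6))² = ((-5 - 35) - 6)² = (-40 - 6)² = (-46)² = 2116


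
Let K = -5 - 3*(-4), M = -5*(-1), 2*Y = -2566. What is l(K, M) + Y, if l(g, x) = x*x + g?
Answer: -1251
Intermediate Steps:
Y = -1283 (Y = (½)*(-2566) = -1283)
M = 5
K = 7 (K = -5 + 12 = 7)
l(g, x) = g + x² (l(g, x) = x² + g = g + x²)
l(K, M) + Y = (7 + 5²) - 1283 = (7 + 25) - 1283 = 32 - 1283 = -1251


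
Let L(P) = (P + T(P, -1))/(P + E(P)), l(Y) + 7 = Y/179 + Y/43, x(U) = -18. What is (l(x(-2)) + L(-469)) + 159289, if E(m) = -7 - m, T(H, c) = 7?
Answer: 1226497560/7697 ≈ 1.5935e+5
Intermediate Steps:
l(Y) = -7 + 222*Y/7697 (l(Y) = -7 + (Y/179 + Y/43) = -7 + 222*Y/7697)
L(P) = -1 - P/7 (L(P) = (P + 7)/(P + (-7 - P)) = (7 + P)/(-7) = (7 + P)*(-⅐) = -1 - P/7)
(l(x(-2)) + L(-469)) + 159289 = ((-7 + (222/7697)*(-18)) + (-1 - ⅐*(-469))) + 159289 = ((-7 - 3996/7697) + (-1 + 67)) + 159289 = (-57875/7697 + 66) + 159289 = 450127/7697 + 159289 = 1226497560/7697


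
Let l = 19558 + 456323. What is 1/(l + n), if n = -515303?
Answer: -1/39422 ≈ -2.5367e-5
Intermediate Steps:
l = 475881
1/(l + n) = 1/(475881 - 515303) = 1/(-39422) = -1/39422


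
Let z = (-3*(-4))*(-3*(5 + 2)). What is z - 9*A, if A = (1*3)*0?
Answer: -252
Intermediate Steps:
A = 0 (A = 3*0 = 0)
z = -252 (z = 12*(-3*7) = 12*(-21) = -252)
z - 9*A = -252 - 9*0 = -252 + 0 = -252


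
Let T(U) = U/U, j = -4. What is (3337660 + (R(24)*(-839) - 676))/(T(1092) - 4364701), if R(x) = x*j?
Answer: -284794/363725 ≈ -0.78299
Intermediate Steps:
R(x) = -4*x (R(x) = x*(-4) = -4*x)
T(U) = 1
(3337660 + (R(24)*(-839) - 676))/(T(1092) - 4364701) = (3337660 + (-4*24*(-839) - 676))/(1 - 4364701) = (3337660 + (-96*(-839) - 676))/(-4364700) = (3337660 + (80544 - 676))*(-1/4364700) = (3337660 + 79868)*(-1/4364700) = 3417528*(-1/4364700) = -284794/363725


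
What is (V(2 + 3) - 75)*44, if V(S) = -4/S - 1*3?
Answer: -17336/5 ≈ -3467.2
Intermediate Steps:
V(S) = -3 - 4/S (V(S) = -4/S - 3 = -3 - 4/S)
(V(2 + 3) - 75)*44 = ((-3 - 4/(2 + 3)) - 75)*44 = ((-3 - 4/5) - 75)*44 = ((-3 - 4*⅕) - 75)*44 = ((-3 - ⅘) - 75)*44 = (-19/5 - 75)*44 = -394/5*44 = -17336/5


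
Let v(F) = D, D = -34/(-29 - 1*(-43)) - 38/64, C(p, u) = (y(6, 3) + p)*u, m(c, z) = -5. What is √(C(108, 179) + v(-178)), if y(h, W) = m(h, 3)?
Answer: √57808954/56 ≈ 135.77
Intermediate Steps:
y(h, W) = -5
C(p, u) = u*(-5 + p) (C(p, u) = (-5 + p)*u = u*(-5 + p))
D = -677/224 (D = -34/(-29 + 43) - 38*1/64 = -34/14 - 19/32 = -34*1/14 - 19/32 = -17/7 - 19/32 = -677/224 ≈ -3.0223)
v(F) = -677/224
√(C(108, 179) + v(-178)) = √(179*(-5 + 108) - 677/224) = √(179*103 - 677/224) = √(18437 - 677/224) = √(4129211/224) = √57808954/56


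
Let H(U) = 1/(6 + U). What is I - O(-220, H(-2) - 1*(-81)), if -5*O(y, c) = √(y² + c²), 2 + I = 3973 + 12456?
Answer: 16427 + √35201/4 ≈ 16474.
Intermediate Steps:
I = 16427 (I = -2 + (3973 + 12456) = -2 + 16429 = 16427)
O(y, c) = -√(c² + y²)/5 (O(y, c) = -√(y² + c²)/5 = -√(c² + y²)/5)
I - O(-220, H(-2) - 1*(-81)) = 16427 - (-1)*√((1/(6 - 2) - 1*(-81))² + (-220)²)/5 = 16427 - (-1)*√((1/4 + 81)² + 48400)/5 = 16427 - (-1)*√((¼ + 81)² + 48400)/5 = 16427 - (-1)*√((325/4)² + 48400)/5 = 16427 - (-1)*√(105625/16 + 48400)/5 = 16427 - (-1)*√(880025/16)/5 = 16427 - (-1)*5*√35201/4/5 = 16427 - (-1)*√35201/4 = 16427 + √35201/4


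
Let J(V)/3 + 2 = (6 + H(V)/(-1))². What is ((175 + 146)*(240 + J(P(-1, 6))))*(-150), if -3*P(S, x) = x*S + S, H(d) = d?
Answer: -13209150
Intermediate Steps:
P(S, x) = -S/3 - S*x/3 (P(S, x) = -(x*S + S)/3 = -(S*x + S)/3 = -(S + S*x)/3 = -S/3 - S*x/3)
J(V) = -6 + 3*(6 - V)² (J(V) = -6 + 3*(6 + V/(-1))² = -6 + 3*(6 + V*(-1))² = -6 + 3*(6 - V)²)
((175 + 146)*(240 + J(P(-1, 6))))*(-150) = ((175 + 146)*(240 + (-6 + 3*(-6 - ⅓*(-1)*(1 + 6))²)))*(-150) = (321*(240 + (-6 + 3*(-6 - ⅓*(-1)*7)²)))*(-150) = (321*(240 + (-6 + 3*(-6 + 7/3)²)))*(-150) = (321*(240 + (-6 + 3*(-11/3)²)))*(-150) = (321*(240 + (-6 + 3*(121/9))))*(-150) = (321*(240 + (-6 + 121/3)))*(-150) = (321*(240 + 103/3))*(-150) = (321*(823/3))*(-150) = 88061*(-150) = -13209150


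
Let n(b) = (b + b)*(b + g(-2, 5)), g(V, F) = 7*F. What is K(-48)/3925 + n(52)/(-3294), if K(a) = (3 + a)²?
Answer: -192287/86193 ≈ -2.2309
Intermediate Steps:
n(b) = 2*b*(35 + b) (n(b) = (b + b)*(b + 7*5) = (2*b)*(b + 35) = (2*b)*(35 + b) = 2*b*(35 + b))
K(-48)/3925 + n(52)/(-3294) = (3 - 48)²/3925 + (2*52*(35 + 52))/(-3294) = (-45)²*(1/3925) + (2*52*87)*(-1/3294) = 2025*(1/3925) + 9048*(-1/3294) = 81/157 - 1508/549 = -192287/86193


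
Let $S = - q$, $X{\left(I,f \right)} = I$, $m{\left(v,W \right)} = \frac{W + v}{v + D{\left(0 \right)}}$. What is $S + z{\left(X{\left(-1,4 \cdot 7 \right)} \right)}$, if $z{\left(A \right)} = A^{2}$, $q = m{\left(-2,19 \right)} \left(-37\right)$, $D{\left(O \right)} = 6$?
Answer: $\frac{633}{4} \approx 158.25$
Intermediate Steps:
$m{\left(v,W \right)} = \frac{W + v}{6 + v}$ ($m{\left(v,W \right)} = \frac{W + v}{v + 6} = \frac{W + v}{6 + v}$)
$q = - \frac{629}{4}$ ($q = \frac{19 - 2}{6 - 2} \left(-37\right) = \frac{1}{4} \cdot 17 \left(-37\right) = \frac{17}{4} \left(-37\right) = - \frac{629}{4} \approx -157.25$)
$S = \frac{629}{4}$ ($S = \left(-1\right) \left(- \frac{629}{4}\right) = \frac{629}{4} \approx 157.25$)
$S + z{\left(X{\left(-1,4 \cdot 7 \right)} \right)} = \frac{629}{4} + \left(-1\right)^{2} = \frac{629}{4} + 1 = \frac{633}{4}$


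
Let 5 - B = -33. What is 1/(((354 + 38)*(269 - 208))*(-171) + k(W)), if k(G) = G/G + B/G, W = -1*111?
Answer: -111/453873599 ≈ -2.4456e-7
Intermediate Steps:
B = 38 (B = 5 - 1*(-33) = 5 + 33 = 38)
W = -111
k(G) = 1 + 38/G (k(G) = G/G + 38/G = 1 + 38/G)
1/(((354 + 38)*(269 - 208))*(-171) + k(W)) = 1/(((354 + 38)*(269 - 208))*(-171) + (38 - 111)/(-111)) = 1/((392*61)*(-171) - 1/111*(-73)) = 1/(23912*(-171) + 73/111) = 1/(-4088952 + 73/111) = 1/(-453873599/111) = -111/453873599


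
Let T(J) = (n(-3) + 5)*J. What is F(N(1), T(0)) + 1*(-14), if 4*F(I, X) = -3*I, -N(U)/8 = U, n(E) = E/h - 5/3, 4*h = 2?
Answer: -8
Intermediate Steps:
h = 1/2 (h = (1/4)*2 = 1/2 ≈ 0.50000)
n(E) = -5/3 + 2*E (n(E) = E/(1/2) - 5/3 = E*2 - 5*1/3 = 2*E - 5/3 = -5/3 + 2*E)
N(U) = -8*U
T(J) = -8*J/3 (T(J) = ((-5/3 + 2*(-3)) + 5)*J = ((-5/3 - 6) + 5)*J = (-23/3 + 5)*J = -8*J/3)
F(I, X) = -3*I/4 (F(I, X) = (-3*I)/4 = -3*I/4)
F(N(1), T(0)) + 1*(-14) = -(-6) + 1*(-14) = -3/4*(-8) - 14 = 6 - 14 = -8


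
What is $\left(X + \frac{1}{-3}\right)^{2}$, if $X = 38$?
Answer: $\frac{12769}{9} \approx 1418.8$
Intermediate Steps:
$\left(X + \frac{1}{-3}\right)^{2} = \left(38 + \frac{1}{-3}\right)^{2} = \left(38 - \frac{1}{3}\right)^{2} = \left(\frac{113}{3}\right)^{2} = \frac{12769}{9}$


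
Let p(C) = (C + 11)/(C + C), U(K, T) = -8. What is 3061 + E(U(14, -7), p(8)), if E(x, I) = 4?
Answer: 3065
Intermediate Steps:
p(C) = (11 + C)/(2*C) (p(C) = (11 + C)/((2*C)) = (11 + C)*(1/(2*C)) = (11 + C)/(2*C))
3061 + E(U(14, -7), p(8)) = 3061 + 4 = 3065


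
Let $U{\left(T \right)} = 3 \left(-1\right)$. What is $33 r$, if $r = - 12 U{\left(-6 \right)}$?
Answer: $1188$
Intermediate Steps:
$U{\left(T \right)} = -3$
$r = 36$ ($r = \left(-12\right) \left(-3\right) = 36$)
$33 r = 33 \cdot 36 = 1188$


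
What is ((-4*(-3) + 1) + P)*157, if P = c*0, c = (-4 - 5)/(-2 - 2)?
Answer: 2041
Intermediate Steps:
c = 9/4 (c = -9/(-4) = -9*(-¼) = 9/4 ≈ 2.2500)
P = 0 (P = (9/4)*0 = 0)
((-4*(-3) + 1) + P)*157 = ((-4*(-3) + 1) + 0)*157 = ((12 + 1) + 0)*157 = (13 + 0)*157 = 13*157 = 2041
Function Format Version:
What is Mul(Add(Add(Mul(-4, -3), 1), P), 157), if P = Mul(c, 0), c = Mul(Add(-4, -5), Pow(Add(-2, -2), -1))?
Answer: 2041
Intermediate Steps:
c = Rational(9, 4) (c = Mul(-9, Pow(-4, -1)) = Mul(-9, Rational(-1, 4)) = Rational(9, 4) ≈ 2.2500)
P = 0 (P = Mul(Rational(9, 4), 0) = 0)
Mul(Add(Add(Mul(-4, -3), 1), P), 157) = Mul(Add(Add(Mul(-4, -3), 1), 0), 157) = Mul(Add(Add(12, 1), 0), 157) = Mul(Add(13, 0), 157) = Mul(13, 157) = 2041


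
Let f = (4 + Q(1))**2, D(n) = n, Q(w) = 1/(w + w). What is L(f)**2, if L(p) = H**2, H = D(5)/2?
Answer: 625/16 ≈ 39.063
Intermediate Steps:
Q(w) = 1/(2*w)
H = 5/2 ≈ 2.5000
f = 81/4 (f = (4 + (1/2)/1)**2 = (4 + (1/2)*1)**2 = (4 + 1/2)**2 = (9/2)**2 = 81/4 ≈ 20.250)
L(p) = 25/4 (L(p) = (5/2)**2 = 25/4)
L(f)**2 = (25/4)**2 = 625/16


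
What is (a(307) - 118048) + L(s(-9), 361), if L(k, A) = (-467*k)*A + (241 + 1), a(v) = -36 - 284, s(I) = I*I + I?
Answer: -12256390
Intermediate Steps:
s(I) = I + I² (s(I) = I² + I = I + I²)
a(v) = -320
L(k, A) = 242 - 467*A*k (L(k, A) = -467*A*k + 242 = 242 - 467*A*k)
(a(307) - 118048) + L(s(-9), 361) = (-320 - 118048) + (242 - 467*361*(-9*(1 - 9))) = -118368 + (242 - 467*361*(-9*(-8))) = -118368 + (242 - 467*361*72) = -118368 + (242 - 12138264) = -118368 - 12138022 = -12256390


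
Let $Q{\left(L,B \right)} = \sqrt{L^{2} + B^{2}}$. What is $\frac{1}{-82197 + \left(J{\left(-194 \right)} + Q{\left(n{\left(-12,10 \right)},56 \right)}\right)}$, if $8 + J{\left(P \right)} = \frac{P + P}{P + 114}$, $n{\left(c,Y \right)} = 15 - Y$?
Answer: $- \frac{32880060}{2702744599609} - \frac{400 \sqrt{3161}}{2702744599609} \approx -1.2174 \cdot 10^{-5}$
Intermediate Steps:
$J{\left(P \right)} = -8 + \frac{2 P}{114 + P}$ ($J{\left(P \right)} = -8 + \frac{P + P}{P + 114} = -8 + \frac{2 P}{114 + P}$)
$Q{\left(L,B \right)} = \sqrt{B^{2} + L^{2}}$
$\frac{1}{-82197 + \left(J{\left(-194 \right)} + Q{\left(n{\left(-12,10 \right)},56 \right)}\right)} = \frac{1}{-82197 + \left(\frac{6 \left(-152 - -194\right)}{114 - 194} + \sqrt{56^{2} + \left(15 - 10\right)^{2}}\right)} = \frac{1}{-82197 + \left(\frac{6 \left(-152 + 194\right)}{-80} + \sqrt{3136 + \left(15 - 10\right)^{2}}\right)} = \frac{1}{-82197 + \left(6 \left(- \frac{1}{80}\right) 42 + \sqrt{3136 + 5^{2}}\right)} = \frac{1}{-82197 - \left(\frac{63}{20} - \sqrt{3136 + 25}\right)} = \frac{1}{-82197 - \left(\frac{63}{20} - \sqrt{3161}\right)} = \frac{1}{- \frac{1644003}{20} + \sqrt{3161}}$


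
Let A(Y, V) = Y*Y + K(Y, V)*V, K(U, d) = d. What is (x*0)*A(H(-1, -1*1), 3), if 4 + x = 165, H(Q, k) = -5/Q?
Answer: 0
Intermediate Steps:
x = 161 (x = -4 + 165 = 161)
A(Y, V) = V**2 + Y**2 (A(Y, V) = Y*Y + V*V = Y**2 + V**2 = V**2 + Y**2)
(x*0)*A(H(-1, -1*1), 3) = (161*0)*(3**2 + (-5/(-1))**2) = 0*(9 + (-5*(-1))**2) = 0*(9 + 5**2) = 0*(9 + 25) = 0*34 = 0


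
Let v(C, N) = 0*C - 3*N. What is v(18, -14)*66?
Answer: 2772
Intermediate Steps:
v(C, N) = -3*N (v(C, N) = 0 - 3*N = -3*N)
v(18, -14)*66 = -3*(-14)*66 = 42*66 = 2772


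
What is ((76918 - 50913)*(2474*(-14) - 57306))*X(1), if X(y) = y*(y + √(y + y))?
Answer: -2390951710 - 2390951710*√2 ≈ -5.7723e+9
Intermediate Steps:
X(y) = y*(y + √2*√y) (X(y) = y*(y + √(2*y)) = y*(y + √2*√y))
((76918 - 50913)*(2474*(-14) - 57306))*X(1) = ((76918 - 50913)*(2474*(-14) - 57306))*(1² + √2*1^(3/2)) = (26005*(-34636 - 57306))*(1 + √2*1) = (26005*(-91942))*(1 + √2) = -2390951710*(1 + √2) = -2390951710 - 2390951710*√2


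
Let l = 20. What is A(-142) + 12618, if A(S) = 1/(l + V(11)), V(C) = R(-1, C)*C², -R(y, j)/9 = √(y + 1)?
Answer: 252361/20 ≈ 12618.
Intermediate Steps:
R(y, j) = -9*√(1 + y) (R(y, j) = -9*√(y + 1) = -9*√(1 + y))
V(C) = 0 (V(C) = (-9*√(1 - 1))*C² = (-9*√0)*C² = (-9*0)*C² = 0*C² = 0)
A(S) = 1/20 (A(S) = 1/(20 + 0) = 1/20)
A(-142) + 12618 = 1/20 + 12618 = 252361/20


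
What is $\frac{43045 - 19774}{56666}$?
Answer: $\frac{23271}{56666} \approx 0.41067$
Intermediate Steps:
$\frac{43045 - 19774}{56666} = 23271 \cdot \frac{1}{56666} = \frac{23271}{56666}$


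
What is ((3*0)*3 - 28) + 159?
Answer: 131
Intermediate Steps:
((3*0)*3 - 28) + 159 = (0*3 - 28) + 159 = (0 - 28) + 159 = -28 + 159 = 131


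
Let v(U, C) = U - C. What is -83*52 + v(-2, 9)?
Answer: -4327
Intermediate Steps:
-83*52 + v(-2, 9) = -83*52 + (-2 - 1*9) = -4316 + (-2 - 9) = -4316 - 11 = -4327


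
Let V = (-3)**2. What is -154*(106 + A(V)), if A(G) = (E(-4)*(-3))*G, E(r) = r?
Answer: -32956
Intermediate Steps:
V = 9
A(G) = 12*G (A(G) = (-4*(-3))*G = 12*G)
-154*(106 + A(V)) = -154*(106 + 12*9) = -154*(106 + 108) = -154*214 = -32956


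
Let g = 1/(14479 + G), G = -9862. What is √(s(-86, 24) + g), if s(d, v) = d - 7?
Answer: 2*I*√6118665/513 ≈ 9.6436*I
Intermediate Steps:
s(d, v) = -7 + d
g = 1/4617 (g = 1/(14479 - 9862) = 1/4617 ≈ 0.00021659)
√(s(-86, 24) + g) = √((-7 - 86) + 1/4617) = √(-93 + 1/4617) = √(-429380/4617) = 2*I*√6118665/513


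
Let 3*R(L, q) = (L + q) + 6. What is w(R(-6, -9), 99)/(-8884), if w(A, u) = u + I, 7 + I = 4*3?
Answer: -26/2221 ≈ -0.011706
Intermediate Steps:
R(L, q) = 2 + L/3 + q/3 (R(L, q) = ((L + q) + 6)/3 = (6 + L + q)/3 = 2 + L/3 + q/3)
I = 5 (I = -7 + 4*3 = -7 + 12 = 5)
w(A, u) = 5 + u (w(A, u) = u + 5 = 5 + u)
w(R(-6, -9), 99)/(-8884) = (5 + 99)/(-8884) = 104*(-1/8884) = -26/2221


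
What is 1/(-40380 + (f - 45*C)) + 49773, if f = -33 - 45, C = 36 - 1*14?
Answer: 2062991303/41448 ≈ 49773.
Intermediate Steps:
C = 22 (C = 36 - 14 = 22)
f = -78
1/(-40380 + (f - 45*C)) + 49773 = 1/(-40380 + (-78 - 45*22)) + 49773 = 1/(-40380 + (-78 - 990)) + 49773 = 1/(-40380 - 1068) + 49773 = 1/(-41448) + 49773 = -1/41448 + 49773 = 2062991303/41448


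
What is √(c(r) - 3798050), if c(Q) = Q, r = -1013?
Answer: I*√3799063 ≈ 1949.1*I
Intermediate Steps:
√(c(r) - 3798050) = √(-1013 - 3798050) = √(-3799063) = I*√3799063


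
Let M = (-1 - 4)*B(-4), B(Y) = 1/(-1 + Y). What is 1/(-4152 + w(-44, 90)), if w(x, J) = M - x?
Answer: -1/4107 ≈ -0.00024349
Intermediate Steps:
M = 1 (M = (-1 - 4)/(-1 - 4) = -5/(-5) = -5*(-⅕) = 1)
w(x, J) = 1 - x
1/(-4152 + w(-44, 90)) = 1/(-4152 + (1 - 1*(-44))) = 1/(-4152 + (1 + 44)) = 1/(-4152 + 45) = 1/(-4107) = -1/4107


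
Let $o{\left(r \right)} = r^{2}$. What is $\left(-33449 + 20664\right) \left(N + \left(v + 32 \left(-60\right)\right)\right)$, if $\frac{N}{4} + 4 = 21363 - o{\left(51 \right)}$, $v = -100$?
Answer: $-933458420$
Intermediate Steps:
$N = 75032$ ($N = -16 + 4 \left(21363 - 51^{2}\right) = -16 + 4 \left(21363 - 2601\right) = -16 + 4 \cdot 18762 = -16 + 75048 = 75032$)
$\left(-33449 + 20664\right) \left(N + \left(v + 32 \left(-60\right)\right)\right) = \left(-33449 + 20664\right) \left(75032 + \left(-100 + 32 \left(-60\right)\right)\right) = - 12785 \left(75032 - 2020\right) = \left(-12785\right) 73012 = -933458420$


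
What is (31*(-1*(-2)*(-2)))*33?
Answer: -4092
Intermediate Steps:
(31*(-1*(-2)*(-2)))*33 = (31*(2*(-2)))*33 = (31*(-4))*33 = -124*33 = -4092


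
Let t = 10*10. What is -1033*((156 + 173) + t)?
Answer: -443157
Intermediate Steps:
t = 100
-1033*((156 + 173) + t) = -1033*((156 + 173) + 100) = -1033*(329 + 100) = -1033*429 = -443157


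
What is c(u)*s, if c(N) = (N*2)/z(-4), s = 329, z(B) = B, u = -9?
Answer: 2961/2 ≈ 1480.5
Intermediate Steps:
c(N) = -N/2 (c(N) = (N*2)/(-4) = (2*N)*(-¼) = -N/2)
c(u)*s = -½*(-9)*329 = (9/2)*329 = 2961/2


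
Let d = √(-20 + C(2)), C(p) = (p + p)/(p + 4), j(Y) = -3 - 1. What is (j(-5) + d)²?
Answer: (12 - I*√174)²/9 ≈ -3.3333 - 35.176*I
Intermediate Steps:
j(Y) = -4
C(p) = 2*p/(4 + p) (C(p) = (2*p)/(4 + p) = 2*p/(4 + p))
d = I*√174/3 (d = √(-20 + 2*2/(4 + 2)) = √(-20 + 2*2/6) = √(-20 + 2*2*(⅙)) = √(-20 + ⅔) = √(-58/3) = I*√174/3 ≈ 4.397*I)
(j(-5) + d)² = (-4 + I*√174/3)²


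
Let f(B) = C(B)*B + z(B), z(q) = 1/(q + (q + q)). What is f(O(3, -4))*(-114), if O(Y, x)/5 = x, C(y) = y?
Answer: -455981/10 ≈ -45598.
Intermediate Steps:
z(q) = 1/(3*q) (z(q) = 1/(q + 2*q) = 1/(3*q))
O(Y, x) = 5*x
f(B) = B**2 + 1/(3*B) (f(B) = B*B + 1/(3*B) = B**2 + 1/(3*B))
f(O(3, -4))*(-114) = ((1/3 + (5*(-4))**3)/((5*(-4))))*(-114) = ((1/3 + (-20)**3)/(-20))*(-114) = -(1/3 - 8000)/20*(-114) = -1/20*(-23999/3)*(-114) = (23999/60)*(-114) = -455981/10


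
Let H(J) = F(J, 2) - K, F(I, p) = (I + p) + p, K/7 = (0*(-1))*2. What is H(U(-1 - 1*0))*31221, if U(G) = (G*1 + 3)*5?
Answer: 437094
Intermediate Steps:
K = 0 (K = 7*((0*(-1))*2) = 7*(0*2) = 7*0 = 0)
U(G) = 15 + 5*G (U(G) = (G + 3)*5 = (3 + G)*5 = 15 + 5*G)
F(I, p) = I + 2*p
H(J) = 4 + J (H(J) = (J + 2*2) - 1*0 = (J + 4) + 0 = (4 + J) + 0 = 4 + J)
H(U(-1 - 1*0))*31221 = (4 + (15 + 5*(-1 - 1*0)))*31221 = (4 + (15 + 5*(-1 + 0)))*31221 = (4 + (15 + 5*(-1)))*31221 = (4 + (15 - 5))*31221 = (4 + 10)*31221 = 14*31221 = 437094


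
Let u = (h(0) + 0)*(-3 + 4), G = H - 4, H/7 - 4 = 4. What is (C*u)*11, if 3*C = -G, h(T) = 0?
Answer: 0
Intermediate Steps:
H = 56 (H = 28 + 7*4 = 28 + 28 = 56)
G = 52 (G = 56 - 4 = 52)
u = 0 (u = (0 + 0)*(-3 + 4) = 0*1 = 0)
C = -52/3 (C = (-1*52)/3 = (⅓)*(-52) = -52/3 ≈ -17.333)
(C*u)*11 = -52/3*0*11 = 0*11 = 0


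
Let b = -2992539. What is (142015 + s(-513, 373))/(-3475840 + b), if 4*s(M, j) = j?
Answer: -568433/25873516 ≈ -0.021970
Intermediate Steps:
s(M, j) = j/4
(142015 + s(-513, 373))/(-3475840 + b) = (142015 + (¼)*373)/(-3475840 - 2992539) = (142015 + 373/4)/(-6468379) = (568433/4)*(-1/6468379) = -568433/25873516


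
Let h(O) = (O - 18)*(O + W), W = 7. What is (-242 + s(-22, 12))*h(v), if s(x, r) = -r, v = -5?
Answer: 11684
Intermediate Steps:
h(O) = (-18 + O)*(7 + O) (h(O) = (O - 18)*(O + 7) = (-18 + O)*(7 + O))
(-242 + s(-22, 12))*h(v) = (-242 - 1*12)*(-126 + (-5)**2 - 11*(-5)) = (-242 - 12)*(-126 + 25 + 55) = -254*(-46) = 11684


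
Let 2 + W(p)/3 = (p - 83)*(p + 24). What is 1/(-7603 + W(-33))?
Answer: -1/4477 ≈ -0.00022336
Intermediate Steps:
W(p) = -6 + 3*(-83 + p)*(24 + p) (W(p) = -6 + 3*((p - 83)*(p + 24)) = -6 + 3*((-83 + p)*(24 + p)) = -6 + 3*(-83 + p)*(24 + p))
1/(-7603 + W(-33)) = 1/(-7603 + (-5982 - 177*(-33) + 3*(-33)²)) = 1/(-7603 + (-5982 + 5841 + 3*1089)) = 1/(-7603 + (-5982 + 5841 + 3267)) = 1/(-7603 + 3126) = 1/(-4477) = -1/4477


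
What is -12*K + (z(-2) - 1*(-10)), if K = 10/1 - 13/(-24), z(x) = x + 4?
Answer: -229/2 ≈ -114.50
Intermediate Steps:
z(x) = 4 + x
K = 253/24 (K = 10*1 - 13*(-1/24) = 10 + 13/24 = 253/24 ≈ 10.542)
-12*K + (z(-2) - 1*(-10)) = -12*253/24 + ((4 - 2) - 1*(-10)) = -253/2 + (2 + 10) = -253/2 + 12 = -229/2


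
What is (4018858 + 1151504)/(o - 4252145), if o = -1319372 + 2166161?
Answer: -48777/32126 ≈ -1.5183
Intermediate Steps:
o = 846789
(4018858 + 1151504)/(o - 4252145) = (4018858 + 1151504)/(846789 - 4252145) = 5170362/(-3405356) = 5170362*(-1/3405356) = -48777/32126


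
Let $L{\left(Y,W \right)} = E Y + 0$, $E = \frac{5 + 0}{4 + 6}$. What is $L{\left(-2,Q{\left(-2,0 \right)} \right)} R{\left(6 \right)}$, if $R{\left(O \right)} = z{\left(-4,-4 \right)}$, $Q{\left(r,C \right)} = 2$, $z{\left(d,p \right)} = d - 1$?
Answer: $5$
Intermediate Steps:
$E = \frac{1}{2}$ ($E = \frac{5}{10} = 5 \cdot \frac{1}{10} = \frac{1}{2} \approx 0.5$)
$z{\left(d,p \right)} = -1 + d$
$R{\left(O \right)} = -5$ ($R{\left(O \right)} = -1 - 4 = -5$)
$L{\left(Y,W \right)} = \frac{Y}{2}$ ($L{\left(Y,W \right)} = \frac{Y}{2} + 0 = \frac{Y}{2}$)
$L{\left(-2,Q{\left(-2,0 \right)} \right)} R{\left(6 \right)} = \frac{1}{2} \left(-2\right) \left(-5\right) = \left(-1\right) \left(-5\right) = 5$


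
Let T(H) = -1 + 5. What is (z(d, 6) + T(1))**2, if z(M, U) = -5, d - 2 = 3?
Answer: 1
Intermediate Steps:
d = 5 (d = 2 + 3 = 5)
T(H) = 4
(z(d, 6) + T(1))**2 = (-5 + 4)**2 = (-1)**2 = 1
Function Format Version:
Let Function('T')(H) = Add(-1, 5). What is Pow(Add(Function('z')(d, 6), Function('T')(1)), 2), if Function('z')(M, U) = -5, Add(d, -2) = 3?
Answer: 1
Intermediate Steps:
d = 5 (d = Add(2, 3) = 5)
Function('T')(H) = 4
Pow(Add(Function('z')(d, 6), Function('T')(1)), 2) = Pow(Add(-5, 4), 2) = Pow(-1, 2) = 1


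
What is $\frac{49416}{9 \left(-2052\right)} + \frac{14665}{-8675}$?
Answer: $- \frac{11658617}{2670165} \approx -4.3663$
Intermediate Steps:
$\frac{49416}{9 \left(-2052\right)} + \frac{14665}{-8675} = \frac{49416}{-18468} + 14665 \left(- \frac{1}{8675}\right) = 49416 \left(- \frac{1}{18468}\right) - \frac{2933}{1735} = - \frac{4118}{1539} - \frac{2933}{1735} = - \frac{11658617}{2670165}$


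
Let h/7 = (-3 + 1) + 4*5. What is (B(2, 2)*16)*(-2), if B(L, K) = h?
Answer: -4032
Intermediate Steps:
h = 126 (h = 7*((-3 + 1) + 4*5) = 7*(-2 + 20) = 7*18 = 126)
B(L, K) = 126
(B(2, 2)*16)*(-2) = (126*16)*(-2) = 2016*(-2) = -4032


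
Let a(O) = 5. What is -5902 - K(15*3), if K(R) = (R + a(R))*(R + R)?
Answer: -10402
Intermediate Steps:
K(R) = 2*R*(5 + R) (K(R) = (R + 5)*(R + R) = (5 + R)*(2*R) = 2*R*(5 + R))
-5902 - K(15*3) = -5902 - 2*15*3*(5 + 15*3) = -5902 - 2*45*(5 + 45) = -5902 - 2*45*50 = -5902 - 1*4500 = -5902 - 4500 = -10402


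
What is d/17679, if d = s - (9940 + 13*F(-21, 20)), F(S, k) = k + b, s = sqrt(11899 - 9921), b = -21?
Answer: -3309/5893 + sqrt(1978)/17679 ≈ -0.55900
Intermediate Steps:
s = sqrt(1978) ≈ 44.475
F(S, k) = -21 + k (F(S, k) = k - 21 = -21 + k)
d = -9927 + sqrt(1978) (d = sqrt(1978) - (9940 + 13*(-21 + 20)) = sqrt(1978) - (9940 + 13*(-1)) = sqrt(1978) - (9940 - 13) = sqrt(1978) - 1*9927 = sqrt(1978) - 9927 = -9927 + sqrt(1978) ≈ -9882.5)
d/17679 = (-9927 + sqrt(1978))/17679 = (-9927 + sqrt(1978))*(1/17679) = -3309/5893 + sqrt(1978)/17679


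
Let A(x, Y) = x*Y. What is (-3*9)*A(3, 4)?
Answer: -324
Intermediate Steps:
A(x, Y) = Y*x
(-3*9)*A(3, 4) = (-3*9)*(4*3) = -27*12 = -324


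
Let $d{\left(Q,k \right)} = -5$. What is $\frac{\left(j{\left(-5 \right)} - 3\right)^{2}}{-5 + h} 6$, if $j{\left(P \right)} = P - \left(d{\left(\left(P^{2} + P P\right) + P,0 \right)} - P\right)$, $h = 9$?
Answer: $96$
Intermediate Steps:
$j{\left(P \right)} = 5 + 2 P$ ($j{\left(P \right)} = P - \left(-5 - P\right) = P + \left(5 + P\right) = 5 + 2 P$)
$\frac{\left(j{\left(-5 \right)} - 3\right)^{2}}{-5 + h} 6 = \frac{\left(\left(5 + 2 \left(-5\right)\right) - 3\right)^{2}}{-5 + 9} \cdot 6 = \frac{\left(\left(5 - 10\right) - 3\right)^{2}}{4} \cdot 6 = \frac{\left(-5 - 3\right)^{2}}{4} \cdot 6 = \frac{\left(-8\right)^{2}}{4} \cdot 6 = \frac{1}{4} \cdot 64 \cdot 6 = 16 \cdot 6 = 96$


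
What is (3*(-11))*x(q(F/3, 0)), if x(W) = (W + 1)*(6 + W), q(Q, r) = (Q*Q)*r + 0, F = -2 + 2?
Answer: -198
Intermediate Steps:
F = 0
q(Q, r) = r*Q² (q(Q, r) = Q²*r + 0 = r*Q² + 0 = r*Q²)
x(W) = (1 + W)*(6 + W)
(3*(-11))*x(q(F/3, 0)) = (3*(-11))*(6 + (0*(0/3)²)² + 7*(0*(0/3)²)) = -33*(6 + (0*(0*(⅓))²)² + 7*(0*(0*(⅓))²)) = -33*(6 + (0*0²)² + 7*(0*0²)) = -33*(6 + (0*0)² + 7*(0*0)) = -33*(6 + 0² + 7*0) = -33*(6 + 0 + 0) = -33*6 = -198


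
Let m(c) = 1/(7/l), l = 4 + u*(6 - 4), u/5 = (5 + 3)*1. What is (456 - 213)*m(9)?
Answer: 2916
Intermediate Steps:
u = 40 (u = 5*((5 + 3)*1) = 5*(8*1) = 5*8 = 40)
l = 84 (l = 4 + 40*(6 - 4) = 4 + 40*2 = 4 + 80 = 84)
m(c) = 12 (m(c) = 1/(7/84) = 1/(7*(1/84)) = 1/(1/12) = 12)
(456 - 213)*m(9) = (456 - 213)*12 = 243*12 = 2916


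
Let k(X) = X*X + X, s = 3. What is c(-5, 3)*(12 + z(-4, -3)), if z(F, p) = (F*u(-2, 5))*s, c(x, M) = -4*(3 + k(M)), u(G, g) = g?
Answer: 2880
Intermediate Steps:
k(X) = X + X² (k(X) = X² + X = X + X²)
c(x, M) = -12 - 4*M*(1 + M) (c(x, M) = -4*(3 + M*(1 + M)) = -12 - 4*M*(1 + M))
z(F, p) = 15*F (z(F, p) = (F*5)*3 = (5*F)*3 = 15*F)
c(-5, 3)*(12 + z(-4, -3)) = (-12 - 4*3*(1 + 3))*(12 + 15*(-4)) = (-12 - 4*3*4)*(12 - 60) = (-12 - 48)*(-48) = -60*(-48) = 2880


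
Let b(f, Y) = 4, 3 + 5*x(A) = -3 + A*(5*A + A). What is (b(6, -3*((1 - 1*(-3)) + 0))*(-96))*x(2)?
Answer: -6912/5 ≈ -1382.4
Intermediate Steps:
x(A) = -6/5 + 6*A**2/5 (x(A) = -3/5 + (-3 + A*(5*A + A))/5 = -3/5 + (-3 + A*(6*A))/5 = -3/5 + (-3 + 6*A**2)/5 = -3/5 + (-3/5 + 6*A**2/5) = -6/5 + 6*A**2/5)
(b(6, -3*((1 - 1*(-3)) + 0))*(-96))*x(2) = (4*(-96))*(-6/5 + (6/5)*2**2) = -384*(-6/5 + (6/5)*4) = -384*(-6/5 + 24/5) = -384*18/5 = -6912/5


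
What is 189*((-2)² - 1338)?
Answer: -252126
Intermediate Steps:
189*((-2)² - 1338) = 189*(4 - 1338) = 189*(-1334) = -252126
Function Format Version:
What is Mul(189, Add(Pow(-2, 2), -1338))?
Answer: -252126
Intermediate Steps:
Mul(189, Add(Pow(-2, 2), -1338)) = Mul(189, Add(4, -1338)) = Mul(189, -1334) = -252126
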